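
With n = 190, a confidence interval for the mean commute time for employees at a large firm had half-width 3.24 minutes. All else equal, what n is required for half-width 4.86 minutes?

Margin of error scales as 1/√n, so n₂ = n₁·(E₁/E₂)².
n₂ = 190 × (3.24/4.86)² = 190 × 0.4444 = 84.44
Round up: n₂ = 85.

n = 85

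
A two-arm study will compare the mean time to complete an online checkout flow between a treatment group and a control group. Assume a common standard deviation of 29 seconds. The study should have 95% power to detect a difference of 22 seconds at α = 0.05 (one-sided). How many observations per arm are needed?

38 per group

For two equal groups, n per group = 2·((z_α + z_β)·σ/δ)².
z_α = 1.645; z_β = 1.645 (power 95%).
n = 2 × (3.290 × 29 / 22)² = 2 × 18.81 = 37.62
Round up: n = 38 per group.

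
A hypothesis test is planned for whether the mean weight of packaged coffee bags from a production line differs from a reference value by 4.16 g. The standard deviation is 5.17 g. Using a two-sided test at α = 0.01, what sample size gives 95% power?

For a one-sample z-test, n = ((z_{α/2} + z_β)·σ/δ)².
z_{α/2} = 2.576 (two-sided α = 0.01); z_β = 1.645 (power 95% → β = 0.05).
n = (4.221 × 5.17 / 4.16)² = 27.52
Round up: n = 28.

28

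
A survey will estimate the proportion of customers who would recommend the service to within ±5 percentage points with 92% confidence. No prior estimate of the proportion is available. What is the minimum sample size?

307

For a proportion with margin E = 0.05 at 92% confidence, z = 1.751.
With no prior estimate, use p = 0.5, which maximizes p(1−p) at 0.25.
n = 0.25 × (z/E)² = 0.25 × (1.751/0.05)² = 306.60
Round up: n = 307.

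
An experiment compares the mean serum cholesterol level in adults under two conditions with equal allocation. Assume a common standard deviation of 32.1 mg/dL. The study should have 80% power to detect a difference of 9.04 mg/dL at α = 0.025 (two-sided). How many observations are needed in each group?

240 per group

For two equal groups, n per group = 2·((z_{α/2} + z_β)·σ/δ)².
z_{α/2} = 2.241; z_β = 0.842 (power 80%).
n = 2 × (3.083 × 32.1 / 9.04)² = 2 × 119.85 = 239.70
Round up: n = 240 per group.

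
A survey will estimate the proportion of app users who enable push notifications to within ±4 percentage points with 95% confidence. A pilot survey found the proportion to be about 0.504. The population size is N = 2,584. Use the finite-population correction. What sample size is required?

488

For a proportion with margin E = 0.04 at 95% confidence, z = 1.960.
n = p̂(1−p̂)(z/E)² = 0.504 × 0.496 × (1.960/0.04)² = 600.21 — call this n₀.
Finite-population correction with N = 2,584: n = n₀ / (1 + (n₀−1)/N) = 600.21 / 1.232 = 487.18
Round up: n = 488.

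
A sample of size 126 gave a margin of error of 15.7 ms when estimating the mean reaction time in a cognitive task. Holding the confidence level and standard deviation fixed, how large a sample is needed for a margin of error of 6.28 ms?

788

Margin of error scales as 1/√n, so n₂ = n₁·(E₁/E₂)².
n₂ = 126 × (15.7/6.28)² = 126 × 6.25 = 787.50
Round up: n₂ = 788.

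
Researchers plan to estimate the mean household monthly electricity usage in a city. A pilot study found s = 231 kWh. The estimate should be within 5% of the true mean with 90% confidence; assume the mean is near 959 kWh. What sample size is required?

For a mean, the margin of error is E = z·σ/√n, so n = (zσ/E)².
At 90% confidence, z = 1.645.
E = 5% of 959 = 47.95 kWh.
n = (1.645 × 231 / 47.95)² = 62.80
Round up: n = 63.

n = 63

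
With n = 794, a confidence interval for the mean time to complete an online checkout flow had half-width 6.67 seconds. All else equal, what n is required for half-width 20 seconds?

Margin of error scales as 1/√n, so n₂ = n₁·(E₁/E₂)².
n₂ = 794 × (6.67/20)² = 794 × 0.1112 = 88.29
Round up: n₂ = 89.

n = 89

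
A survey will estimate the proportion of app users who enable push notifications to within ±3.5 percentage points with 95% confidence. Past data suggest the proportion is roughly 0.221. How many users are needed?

n = 540

For a proportion with margin E = 0.035 at 95% confidence, z = 1.960.
n = p̂(1−p̂)(z/E)² = 0.221 × 0.779 × (1.960/0.035)² = 539.89
Round up: n = 540.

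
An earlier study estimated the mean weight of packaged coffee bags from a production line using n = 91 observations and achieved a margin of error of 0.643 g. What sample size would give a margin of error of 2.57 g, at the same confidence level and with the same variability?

6

Margin of error scales as 1/√n, so n₂ = n₁·(E₁/E₂)².
n₂ = 91 × (0.643/2.57)² = 91 × 0.0626 = 5.70
Round up: n₂ = 6.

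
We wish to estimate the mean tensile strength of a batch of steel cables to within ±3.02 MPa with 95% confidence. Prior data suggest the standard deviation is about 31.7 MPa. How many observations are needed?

424

For a mean, the margin of error is E = z·σ/√n, so n = (zσ/E)².
At 95% confidence, z = 1.960.
n = (1.960 × 31.7 / 3.02)² = 423.27
Round up: n = 424.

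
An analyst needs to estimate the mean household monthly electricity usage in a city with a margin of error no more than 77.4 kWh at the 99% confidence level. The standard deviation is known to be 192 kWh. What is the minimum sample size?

41

For a mean, the margin of error is E = z·σ/√n, so n = (zσ/E)².
At 99% confidence, z = 2.576.
n = (2.576 × 192 / 77.4)² = 40.83
Round up: n = 41.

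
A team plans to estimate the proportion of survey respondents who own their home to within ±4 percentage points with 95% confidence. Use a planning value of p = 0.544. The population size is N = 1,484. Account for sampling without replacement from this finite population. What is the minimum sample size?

426

For a proportion with margin E = 0.04 at 95% confidence, z = 1.960.
n = p̂(1−p̂)(z/E)² = 0.544 × 0.456 × (1.960/0.04)² = 595.60 — call this n₀.
Finite-population correction with N = 1,484: n = n₀ / (1 + (n₀−1)/N) = 595.60 / 1.401 = 425.12
Round up: n = 426.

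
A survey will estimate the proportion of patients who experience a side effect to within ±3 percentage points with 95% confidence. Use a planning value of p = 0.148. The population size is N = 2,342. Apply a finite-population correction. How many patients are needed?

n = 438

For a proportion with margin E = 0.03 at 95% confidence, z = 1.960.
n = p̂(1−p̂)(z/E)² = 0.148 × 0.852 × (1.960/0.03)² = 538.23 — call this n₀.
Finite-population correction with N = 2,342: n = n₀ / (1 + (n₀−1)/N) = 538.23 / 1.229 = 437.94
Round up: n = 438.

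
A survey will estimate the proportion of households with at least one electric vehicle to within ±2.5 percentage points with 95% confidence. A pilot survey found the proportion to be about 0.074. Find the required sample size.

422

For a proportion with margin E = 0.025 at 95% confidence, z = 1.960.
n = p̂(1−p̂)(z/E)² = 0.074 × 0.926 × (1.960/0.025)² = 421.19
Round up: n = 422.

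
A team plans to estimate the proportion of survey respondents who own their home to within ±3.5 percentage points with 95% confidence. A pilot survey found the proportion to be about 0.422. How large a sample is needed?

For a proportion with margin E = 0.035 at 95% confidence, z = 1.960.
n = p̂(1−p̂)(z/E)² = 0.422 × 0.578 × (1.960/0.035)² = 764.92
Round up: n = 765.

765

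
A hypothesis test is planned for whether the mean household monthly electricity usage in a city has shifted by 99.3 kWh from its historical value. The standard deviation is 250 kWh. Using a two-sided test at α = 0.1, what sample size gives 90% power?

n = 55

For a one-sample z-test, n = ((z_{α/2} + z_β)·σ/δ)².
z_{α/2} = 1.645 (two-sided α = 0.1); z_β = 1.282 (power 90% → β = 0.1).
n = (2.927 × 250 / 99.3)² = 54.30
Round up: n = 55.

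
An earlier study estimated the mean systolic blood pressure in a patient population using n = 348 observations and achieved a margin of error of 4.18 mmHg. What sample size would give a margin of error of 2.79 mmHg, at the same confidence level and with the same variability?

n = 782

Margin of error scales as 1/√n, so n₂ = n₁·(E₁/E₂)².
n₂ = 348 × (4.18/2.79)² = 348 × 2.245 = 781.26
Round up: n₂ = 782.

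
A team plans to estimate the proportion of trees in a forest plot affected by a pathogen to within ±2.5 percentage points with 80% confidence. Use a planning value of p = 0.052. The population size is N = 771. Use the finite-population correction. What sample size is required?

112

For a proportion with margin E = 0.025 at 80% confidence, z = 1.282.
n = p̂(1−p̂)(z/E)² = 0.052 × 0.948 × (1.282/0.025)² = 129.63 — call this n₀.
Finite-population correction with N = 771: n = n₀ / (1 + (n₀−1)/N) = 129.63 / 1.167 = 111.08
Round up: n = 112.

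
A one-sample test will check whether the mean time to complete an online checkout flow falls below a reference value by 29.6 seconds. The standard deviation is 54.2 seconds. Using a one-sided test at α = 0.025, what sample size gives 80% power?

For a one-sample z-test, n = ((z_α + z_β)·σ/δ)².
z_α = 1.960 (one-sided α = 0.025); z_β = 0.842 (power 80% → β = 0.2).
n = (2.802 × 54.2 / 29.6)² = 26.32
Round up: n = 27.

27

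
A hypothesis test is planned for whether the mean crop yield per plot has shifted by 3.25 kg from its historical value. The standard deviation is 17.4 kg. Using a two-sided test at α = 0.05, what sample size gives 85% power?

n = 258

For a one-sample z-test, n = ((z_{α/2} + z_β)·σ/δ)².
z_{α/2} = 1.960 (two-sided α = 0.05); z_β = 1.036 (power 85% → β = 0.15).
n = (2.996 × 17.4 / 3.25)² = 257.29
Round up: n = 258.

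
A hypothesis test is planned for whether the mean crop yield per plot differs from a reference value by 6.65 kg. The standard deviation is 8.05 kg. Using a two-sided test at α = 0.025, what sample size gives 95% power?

23

For a one-sample z-test, n = ((z_{α/2} + z_β)·σ/δ)².
z_{α/2} = 2.241 (two-sided α = 0.025); z_β = 1.645 (power 95% → β = 0.05).
n = (3.886 × 8.05 / 6.65)² = 22.13
Round up: n = 23.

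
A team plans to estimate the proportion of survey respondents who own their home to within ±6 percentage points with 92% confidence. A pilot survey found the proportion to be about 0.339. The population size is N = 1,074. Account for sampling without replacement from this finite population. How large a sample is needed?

For a proportion with margin E = 0.06 at 92% confidence, z = 1.751.
n = p̂(1−p̂)(z/E)² = 0.339 × 0.661 × (1.751/0.06)² = 190.84 — call this n₀.
Finite-population correction with N = 1,074: n = n₀ / (1 + (n₀−1)/N) = 190.84 / 1.177 = 162.14
Round up: n = 163.

163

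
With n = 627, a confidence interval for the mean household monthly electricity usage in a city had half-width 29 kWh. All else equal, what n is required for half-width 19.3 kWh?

Margin of error scales as 1/√n, so n₂ = n₁·(E₁/E₂)².
n₂ = 627 × (29/19.3)² = 627 × 2.258 = 1415.77
Round up: n₂ = 1416.

1416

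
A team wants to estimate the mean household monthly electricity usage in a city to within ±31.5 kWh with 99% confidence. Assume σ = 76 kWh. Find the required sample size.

For a mean, the margin of error is E = z·σ/√n, so n = (zσ/E)².
At 99% confidence, z = 2.576.
n = (2.576 × 76 / 31.5)² = 38.63
Round up: n = 39.

39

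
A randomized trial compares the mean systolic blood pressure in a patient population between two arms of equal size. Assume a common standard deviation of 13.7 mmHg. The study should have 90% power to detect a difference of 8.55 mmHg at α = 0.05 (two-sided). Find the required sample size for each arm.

54 per group

For two equal groups, n per group = 2·((z_{α/2} + z_β)·σ/δ)².
z_{α/2} = 1.960; z_β = 1.282 (power 90%).
n = 2 × (3.242 × 13.7 / 8.55)² = 2 × 26.99 = 53.98
Round up: n = 54 per group.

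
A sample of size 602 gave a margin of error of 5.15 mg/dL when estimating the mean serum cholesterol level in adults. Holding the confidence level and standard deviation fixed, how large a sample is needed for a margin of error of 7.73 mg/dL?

n = 268

Margin of error scales as 1/√n, so n₂ = n₁·(E₁/E₂)².
n₂ = 602 × (5.15/7.73)² = 602 × 0.4439 = 267.23
Round up: n₂ = 268.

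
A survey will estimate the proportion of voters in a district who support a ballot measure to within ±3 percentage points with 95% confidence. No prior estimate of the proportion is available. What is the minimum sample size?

1068

For a proportion with margin E = 0.03 at 95% confidence, z = 1.960.
With no prior estimate, use p = 0.5, which maximizes p(1−p) at 0.25.
n = 0.25 × (z/E)² = 0.25 × (1.960/0.03)² = 1067.11
Round up: n = 1068.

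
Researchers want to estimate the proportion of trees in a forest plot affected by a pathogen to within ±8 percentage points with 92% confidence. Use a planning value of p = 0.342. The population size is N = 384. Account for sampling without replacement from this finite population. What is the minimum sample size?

For a proportion with margin E = 0.08 at 92% confidence, z = 1.751.
n = p̂(1−p̂)(z/E)² = 0.342 × 0.658 × (1.751/0.08)² = 107.81 — call this n₀.
Finite-population correction with N = 384: n = n₀ / (1 + (n₀−1)/N) = 107.81 / 1.278 = 84.36
Round up: n = 85.

85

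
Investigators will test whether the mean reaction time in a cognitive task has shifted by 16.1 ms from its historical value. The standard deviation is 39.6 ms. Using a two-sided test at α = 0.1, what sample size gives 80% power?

38

For a one-sample z-test, n = ((z_{α/2} + z_β)·σ/δ)².
z_{α/2} = 1.645 (two-sided α = 0.1); z_β = 0.842 (power 80% → β = 0.2).
n = (2.487 × 39.6 / 16.1)² = 37.42
Round up: n = 38.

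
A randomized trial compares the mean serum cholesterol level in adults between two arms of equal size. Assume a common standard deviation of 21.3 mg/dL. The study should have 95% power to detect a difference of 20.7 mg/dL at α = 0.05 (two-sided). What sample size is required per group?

28 per group

For two equal groups, n per group = 2·((z_{α/2} + z_β)·σ/δ)².
z_{α/2} = 1.960; z_β = 1.645 (power 95%).
n = 2 × (3.605 × 21.3 / 20.7)² = 2 × 13.76 = 27.52
Round up: n = 28 per group.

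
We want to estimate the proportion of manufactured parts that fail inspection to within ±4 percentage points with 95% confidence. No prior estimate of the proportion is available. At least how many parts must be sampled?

601

For a proportion with margin E = 0.04 at 95% confidence, z = 1.960.
With no prior estimate, use p = 0.5, which maximizes p(1−p) at 0.25.
n = 0.25 × (z/E)² = 0.25 × (1.960/0.04)² = 600.25
Round up: n = 601.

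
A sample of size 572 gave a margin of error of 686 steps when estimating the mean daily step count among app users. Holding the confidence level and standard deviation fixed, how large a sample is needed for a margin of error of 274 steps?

n = 3586

Margin of error scales as 1/√n, so n₂ = n₁·(E₁/E₂)².
n₂ = 572 × (686/274)² = 572 × 6.268 = 3585.30
Round up: n₂ = 3586.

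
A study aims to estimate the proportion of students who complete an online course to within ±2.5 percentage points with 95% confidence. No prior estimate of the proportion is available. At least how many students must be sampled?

n = 1537

For a proportion with margin E = 0.025 at 95% confidence, z = 1.960.
With no prior estimate, use p = 0.5, which maximizes p(1−p) at 0.25.
n = 0.25 × (z/E)² = 0.25 × (1.960/0.025)² = 1536.64
Round up: n = 1537.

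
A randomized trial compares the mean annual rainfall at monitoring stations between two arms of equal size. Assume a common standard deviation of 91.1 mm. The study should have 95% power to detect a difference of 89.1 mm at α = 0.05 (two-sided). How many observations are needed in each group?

28 per group

For two equal groups, n per group = 2·((z_{α/2} + z_β)·σ/δ)².
z_{α/2} = 1.960; z_β = 1.645 (power 95%).
n = 2 × (3.605 × 91.1 / 89.1)² = 2 × 13.59 = 27.18
Round up: n = 28 per group.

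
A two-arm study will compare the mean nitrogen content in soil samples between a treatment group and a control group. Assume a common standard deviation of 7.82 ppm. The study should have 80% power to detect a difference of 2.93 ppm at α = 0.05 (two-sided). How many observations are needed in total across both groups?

For two equal groups, n per group = 2·((z_{α/2} + z_β)·σ/δ)².
z_{α/2} = 1.960; z_β = 0.842 (power 80%).
n = 2 × (2.802 × 7.82 / 2.93)² = 2 × 55.93 = 111.86
Round up: n = 112 per group.
Total across both groups: 2 × 112 = 224.

224 total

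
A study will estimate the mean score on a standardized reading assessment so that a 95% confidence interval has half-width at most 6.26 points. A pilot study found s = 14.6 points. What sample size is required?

For a mean, the margin of error is E = z·σ/√n, so n = (zσ/E)².
At 95% confidence, z = 1.960.
n = (1.960 × 14.6 / 6.26)² = 20.90
Round up: n = 21.

21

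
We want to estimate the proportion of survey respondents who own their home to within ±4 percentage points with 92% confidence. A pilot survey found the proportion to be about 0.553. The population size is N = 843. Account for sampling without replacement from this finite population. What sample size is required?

304

For a proportion with margin E = 0.04 at 92% confidence, z = 1.751.
n = p̂(1−p̂)(z/E)² = 0.553 × 0.447 × (1.751/0.04)² = 473.68 — call this n₀.
Finite-population correction with N = 843: n = n₀ / (1 + (n₀−1)/N) = 473.68 / 1.561 = 303.45
Round up: n = 304.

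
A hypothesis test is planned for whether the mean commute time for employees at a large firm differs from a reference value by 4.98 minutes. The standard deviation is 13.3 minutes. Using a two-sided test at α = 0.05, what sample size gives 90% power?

For a one-sample z-test, n = ((z_{α/2} + z_β)·σ/δ)².
z_{α/2} = 1.960 (two-sided α = 0.05); z_β = 1.282 (power 90% → β = 0.1).
n = (3.242 × 13.3 / 4.98)² = 74.97
Round up: n = 75.

n = 75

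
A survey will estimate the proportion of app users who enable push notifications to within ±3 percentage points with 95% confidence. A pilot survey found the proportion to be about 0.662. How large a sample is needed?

956

For a proportion with margin E = 0.03 at 95% confidence, z = 1.960.
n = p̂(1−p̂)(z/E)² = 0.662 × 0.338 × (1.960/0.03)² = 955.09
Round up: n = 956.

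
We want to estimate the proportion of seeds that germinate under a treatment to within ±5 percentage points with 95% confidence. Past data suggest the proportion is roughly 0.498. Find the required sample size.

For a proportion with margin E = 0.05 at 95% confidence, z = 1.960.
n = p̂(1−p̂)(z/E)² = 0.498 × 0.502 × (1.960/0.05)² = 384.15
Round up: n = 385.

385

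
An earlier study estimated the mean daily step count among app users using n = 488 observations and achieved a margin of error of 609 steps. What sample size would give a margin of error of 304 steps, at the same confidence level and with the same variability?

Margin of error scales as 1/√n, so n₂ = n₁·(E₁/E₂)².
n₂ = 488 × (609/304)² = 488 × 4.013 = 1958.34
Round up: n₂ = 1959.

n = 1959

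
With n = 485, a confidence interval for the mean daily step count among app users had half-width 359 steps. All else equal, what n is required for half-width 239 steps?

Margin of error scales as 1/√n, so n₂ = n₁·(E₁/E₂)².
n₂ = 485 × (359/239)² = 485 × 2.256 = 1094.16
Round up: n₂ = 1095.

1095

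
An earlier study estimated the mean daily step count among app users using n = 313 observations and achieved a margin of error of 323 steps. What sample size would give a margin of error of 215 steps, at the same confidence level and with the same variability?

Margin of error scales as 1/√n, so n₂ = n₁·(E₁/E₂)².
n₂ = 313 × (323/215)² = 313 × 2.257 = 706.44
Round up: n₂ = 707.

707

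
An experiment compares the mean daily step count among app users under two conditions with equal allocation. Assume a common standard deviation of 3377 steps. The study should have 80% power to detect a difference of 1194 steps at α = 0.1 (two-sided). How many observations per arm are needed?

99 per group

For two equal groups, n per group = 2·((z_{α/2} + z_β)·σ/δ)².
z_{α/2} = 1.645; z_β = 0.842 (power 80%).
n = 2 × (2.487 × 3377 / 1194)² = 2 × 49.48 = 98.96
Round up: n = 99 per group.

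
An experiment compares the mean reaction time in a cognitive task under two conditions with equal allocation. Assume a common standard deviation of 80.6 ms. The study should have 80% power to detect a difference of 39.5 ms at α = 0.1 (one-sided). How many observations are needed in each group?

38 per group

For two equal groups, n per group = 2·((z_α + z_β)·σ/δ)².
z_α = 1.282; z_β = 0.842 (power 80%).
n = 2 × (2.124 × 80.6 / 39.5)² = 2 × 18.78 = 37.56
Round up: n = 38 per group.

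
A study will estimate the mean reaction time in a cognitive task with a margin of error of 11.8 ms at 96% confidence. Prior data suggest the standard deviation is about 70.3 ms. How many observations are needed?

150

For a mean, the margin of error is E = z·σ/√n, so n = (zσ/E)².
At 96% confidence, z = 2.054.
n = (2.054 × 70.3 / 11.8)² = 149.74
Round up: n = 150.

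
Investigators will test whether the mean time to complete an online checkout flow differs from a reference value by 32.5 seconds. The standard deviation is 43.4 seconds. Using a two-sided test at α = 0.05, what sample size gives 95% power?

24

For a one-sample z-test, n = ((z_{α/2} + z_β)·σ/δ)².
z_{α/2} = 1.960 (two-sided α = 0.05); z_β = 1.645 (power 95% → β = 0.05).
n = (3.605 × 43.4 / 32.5)² = 23.18
Round up: n = 24.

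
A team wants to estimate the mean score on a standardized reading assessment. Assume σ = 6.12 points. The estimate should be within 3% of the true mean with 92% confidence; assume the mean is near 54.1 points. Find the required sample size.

For a mean, the margin of error is E = z·σ/√n, so n = (zσ/E)².
At 92% confidence, z = 1.751.
E = 3% of 54.1 = 1.623 points.
n = (1.751 × 6.12 / 1.623)² = 43.60
Round up: n = 44.

44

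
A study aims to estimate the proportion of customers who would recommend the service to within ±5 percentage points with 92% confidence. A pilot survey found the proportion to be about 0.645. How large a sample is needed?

n = 281

For a proportion with margin E = 0.05 at 92% confidence, z = 1.751.
n = p̂(1−p̂)(z/E)² = 0.645 × 0.355 × (1.751/0.05)² = 280.82
Round up: n = 281.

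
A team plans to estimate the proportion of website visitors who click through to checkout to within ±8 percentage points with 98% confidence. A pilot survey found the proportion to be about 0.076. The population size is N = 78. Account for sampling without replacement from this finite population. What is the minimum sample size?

34

For a proportion with margin E = 0.08 at 98% confidence, z = 2.326.
n = p̂(1−p̂)(z/E)² = 0.076 × 0.924 × (2.326/0.08)² = 59.36 — call this n₀.
Finite-population correction with N = 78: n = n₀ / (1 + (n₀−1)/N) = 59.36 / 1.748 = 33.96
Round up: n = 34.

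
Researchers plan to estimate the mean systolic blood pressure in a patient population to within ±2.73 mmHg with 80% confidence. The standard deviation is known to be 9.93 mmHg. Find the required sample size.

22

For a mean, the margin of error is E = z·σ/√n, so n = (zσ/E)².
At 80% confidence, z = 1.282.
n = (1.282 × 9.93 / 2.73)² = 21.74
Round up: n = 22.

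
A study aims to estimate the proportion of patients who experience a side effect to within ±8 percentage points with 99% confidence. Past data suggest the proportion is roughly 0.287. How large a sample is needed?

213

For a proportion with margin E = 0.08 at 99% confidence, z = 2.576.
n = p̂(1−p̂)(z/E)² = 0.287 × 0.713 × (2.576/0.08)² = 212.17
Round up: n = 213.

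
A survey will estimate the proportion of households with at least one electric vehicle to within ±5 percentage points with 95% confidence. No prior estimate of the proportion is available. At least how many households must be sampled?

385

For a proportion with margin E = 0.05 at 95% confidence, z = 1.960.
With no prior estimate, use p = 0.5, which maximizes p(1−p) at 0.25.
n = 0.25 × (z/E)² = 0.25 × (1.960/0.05)² = 384.16
Round up: n = 385.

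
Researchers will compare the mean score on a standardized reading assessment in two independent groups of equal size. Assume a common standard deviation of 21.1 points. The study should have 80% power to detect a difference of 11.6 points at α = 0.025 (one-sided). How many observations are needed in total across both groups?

104 total

For two equal groups, n per group = 2·((z_α + z_β)·σ/δ)².
z_α = 1.960; z_β = 0.842 (power 80%).
n = 2 × (2.802 × 21.1 / 11.6)² = 2 × 25.98 = 51.96
Round up: n = 52 per group.
Total across both groups: 2 × 52 = 104.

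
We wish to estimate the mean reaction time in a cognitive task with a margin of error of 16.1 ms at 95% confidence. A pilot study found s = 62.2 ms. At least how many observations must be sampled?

n = 58

For a mean, the margin of error is E = z·σ/√n, so n = (zσ/E)².
At 95% confidence, z = 1.960.
n = (1.960 × 62.2 / 16.1)² = 57.34
Round up: n = 58.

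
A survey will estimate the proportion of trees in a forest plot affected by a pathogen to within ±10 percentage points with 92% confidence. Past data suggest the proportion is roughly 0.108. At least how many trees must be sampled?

30

For a proportion with margin E = 0.1 at 92% confidence, z = 1.751.
n = p̂(1−p̂)(z/E)² = 0.108 × 0.892 × (1.751/0.1)² = 29.54
Round up: n = 30.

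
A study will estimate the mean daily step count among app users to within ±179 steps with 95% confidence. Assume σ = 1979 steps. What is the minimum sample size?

470

For a mean, the margin of error is E = z·σ/√n, so n = (zσ/E)².
At 95% confidence, z = 1.960.
n = (1.960 × 1979 / 179)² = 469.57
Round up: n = 470.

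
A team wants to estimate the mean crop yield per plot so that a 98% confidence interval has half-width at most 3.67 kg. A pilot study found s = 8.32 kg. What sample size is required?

n = 28

For a mean, the margin of error is E = z·σ/√n, so n = (zσ/E)².
At 98% confidence, z = 2.326.
n = (2.326 × 8.32 / 3.67)² = 27.81
Round up: n = 28.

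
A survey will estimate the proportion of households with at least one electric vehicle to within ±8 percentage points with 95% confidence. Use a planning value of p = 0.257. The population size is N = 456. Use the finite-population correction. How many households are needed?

For a proportion with margin E = 0.08 at 95% confidence, z = 1.960.
n = p̂(1−p̂)(z/E)² = 0.257 × 0.743 × (1.960/0.08)² = 114.62 — call this n₀.
Finite-population correction with N = 456: n = n₀ / (1 + (n₀−1)/N) = 114.62 / 1.249 = 91.77
Round up: n = 92.

92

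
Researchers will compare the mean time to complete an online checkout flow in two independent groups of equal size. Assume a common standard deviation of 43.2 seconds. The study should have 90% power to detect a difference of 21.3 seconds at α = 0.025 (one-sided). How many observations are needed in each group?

87 per group

For two equal groups, n per group = 2·((z_α + z_β)·σ/δ)².
z_α = 1.960; z_β = 1.282 (power 90%).
n = 2 × (3.242 × 43.2 / 21.3)² = 2 × 43.23 = 86.46
Round up: n = 87 per group.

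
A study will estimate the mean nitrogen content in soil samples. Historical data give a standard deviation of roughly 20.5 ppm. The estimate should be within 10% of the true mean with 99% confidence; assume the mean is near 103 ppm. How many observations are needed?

n = 27

For a mean, the margin of error is E = z·σ/√n, so n = (zσ/E)².
At 99% confidence, z = 2.576.
E = 10% of 103 = 10.3 ppm.
n = (2.576 × 20.5 / 10.3)² = 26.29
Round up: n = 27.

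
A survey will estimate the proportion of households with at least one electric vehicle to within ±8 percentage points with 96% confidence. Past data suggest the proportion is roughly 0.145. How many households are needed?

For a proportion with margin E = 0.08 at 96% confidence, z = 2.054.
n = p̂(1−p̂)(z/E)² = 0.145 × 0.855 × (2.054/0.08)² = 81.73
Round up: n = 82.

n = 82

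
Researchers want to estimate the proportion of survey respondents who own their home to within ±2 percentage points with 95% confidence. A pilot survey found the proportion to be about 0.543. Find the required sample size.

For a proportion with margin E = 0.02 at 95% confidence, z = 1.960.
n = p̂(1−p̂)(z/E)² = 0.543 × 0.457 × (1.960/0.02)² = 2383.24
Round up: n = 2384.

2384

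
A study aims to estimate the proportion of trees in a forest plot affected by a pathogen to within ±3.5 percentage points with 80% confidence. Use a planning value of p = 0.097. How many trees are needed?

118

For a proportion with margin E = 0.035 at 80% confidence, z = 1.282.
n = p̂(1−p̂)(z/E)² = 0.097 × 0.903 × (1.282/0.035)² = 117.52
Round up: n = 118.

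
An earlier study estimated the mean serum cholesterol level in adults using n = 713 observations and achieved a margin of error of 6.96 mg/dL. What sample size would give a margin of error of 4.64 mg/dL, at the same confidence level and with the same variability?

1605

Margin of error scales as 1/√n, so n₂ = n₁·(E₁/E₂)².
n₂ = 713 × (6.96/4.64)² = 713 × 2.25 = 1604.25
Round up: n₂ = 1605.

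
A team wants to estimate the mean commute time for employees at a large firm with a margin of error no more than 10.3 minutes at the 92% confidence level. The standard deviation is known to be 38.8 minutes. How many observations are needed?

44

For a mean, the margin of error is E = z·σ/√n, so n = (zσ/E)².
At 92% confidence, z = 1.751.
n = (1.751 × 38.8 / 10.3)² = 43.51
Round up: n = 44.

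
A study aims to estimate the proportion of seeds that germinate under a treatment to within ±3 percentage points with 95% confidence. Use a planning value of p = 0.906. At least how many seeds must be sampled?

n = 364

For a proportion with margin E = 0.03 at 95% confidence, z = 1.960.
n = p̂(1−p̂)(z/E)² = 0.906 × 0.094 × (1.960/0.03)² = 363.52
Round up: n = 364.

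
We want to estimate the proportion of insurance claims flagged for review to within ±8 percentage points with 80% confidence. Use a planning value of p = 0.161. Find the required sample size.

35

For a proportion with margin E = 0.08 at 80% confidence, z = 1.282.
n = p̂(1−p̂)(z/E)² = 0.161 × 0.839 × (1.282/0.08)² = 34.69
Round up: n = 35.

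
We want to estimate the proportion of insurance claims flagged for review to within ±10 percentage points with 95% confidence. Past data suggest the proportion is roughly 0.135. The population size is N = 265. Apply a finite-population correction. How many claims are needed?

39

For a proportion with margin E = 0.1 at 95% confidence, z = 1.960.
n = p̂(1−p̂)(z/E)² = 0.135 × 0.865 × (1.960/0.1)² = 44.86 — call this n₀.
Finite-population correction with N = 265: n = n₀ / (1 + (n₀−1)/N) = 44.86 / 1.166 = 38.47
Round up: n = 39.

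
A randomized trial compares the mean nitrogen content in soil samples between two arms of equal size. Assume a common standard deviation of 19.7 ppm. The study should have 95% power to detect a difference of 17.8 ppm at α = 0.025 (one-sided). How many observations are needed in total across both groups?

64 total

For two equal groups, n per group = 2·((z_α + z_β)·σ/δ)².
z_α = 1.960; z_β = 1.645 (power 95%).
n = 2 × (3.605 × 19.7 / 17.8)² = 2 × 15.92 = 31.84
Round up: n = 32 per group.
Total across both groups: 2 × 32 = 64.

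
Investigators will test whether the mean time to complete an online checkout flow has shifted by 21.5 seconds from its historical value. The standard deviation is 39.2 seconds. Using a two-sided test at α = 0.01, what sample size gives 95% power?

n = 60

For a one-sample z-test, n = ((z_{α/2} + z_β)·σ/δ)².
z_{α/2} = 2.576 (two-sided α = 0.01); z_β = 1.645 (power 95% → β = 0.05).
n = (4.221 × 39.2 / 21.5)² = 59.23
Round up: n = 60.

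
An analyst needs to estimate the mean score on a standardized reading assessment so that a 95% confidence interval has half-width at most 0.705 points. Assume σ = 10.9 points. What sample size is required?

n = 919

For a mean, the margin of error is E = z·σ/√n, so n = (zσ/E)².
At 95% confidence, z = 1.960.
n = (1.960 × 10.9 / 0.705)² = 918.30
Round up: n = 919.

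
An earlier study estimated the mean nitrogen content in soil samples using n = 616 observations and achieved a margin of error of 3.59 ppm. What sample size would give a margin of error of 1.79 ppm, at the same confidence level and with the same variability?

2478

Margin of error scales as 1/√n, so n₂ = n₁·(E₁/E₂)².
n₂ = 616 × (3.59/1.79)² = 616 × 4.022 = 2477.55
Round up: n₂ = 2478.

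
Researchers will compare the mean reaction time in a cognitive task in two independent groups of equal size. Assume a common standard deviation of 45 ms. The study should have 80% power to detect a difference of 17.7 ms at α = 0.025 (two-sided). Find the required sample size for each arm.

For two equal groups, n per group = 2·((z_{α/2} + z_β)·σ/δ)².
z_{α/2} = 2.241; z_β = 0.842 (power 80%).
n = 2 × (3.083 × 45 / 17.7)² = 2 × 61.44 = 122.88
Round up: n = 123 per group.

123 per group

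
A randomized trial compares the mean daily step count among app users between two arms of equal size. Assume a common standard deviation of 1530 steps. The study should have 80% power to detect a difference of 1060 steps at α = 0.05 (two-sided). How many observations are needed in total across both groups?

66 total

For two equal groups, n per group = 2·((z_{α/2} + z_β)·σ/δ)².
z_{α/2} = 1.960; z_β = 0.842 (power 80%).
n = 2 × (2.802 × 1530 / 1060)² = 2 × 16.36 = 32.72
Round up: n = 33 per group.
Total across both groups: 2 × 33 = 66.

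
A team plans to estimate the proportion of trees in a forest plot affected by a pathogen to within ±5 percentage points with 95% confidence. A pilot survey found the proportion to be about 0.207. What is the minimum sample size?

For a proportion with margin E = 0.05 at 95% confidence, z = 1.960.
n = p̂(1−p̂)(z/E)² = 0.207 × 0.793 × (1.960/0.05)² = 252.24
Round up: n = 253.

n = 253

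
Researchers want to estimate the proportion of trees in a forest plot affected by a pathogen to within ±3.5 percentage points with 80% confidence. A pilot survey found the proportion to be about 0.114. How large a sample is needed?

n = 136

For a proportion with margin E = 0.035 at 80% confidence, z = 1.282.
n = p̂(1−p̂)(z/E)² = 0.114 × 0.886 × (1.282/0.035)² = 135.51
Round up: n = 136.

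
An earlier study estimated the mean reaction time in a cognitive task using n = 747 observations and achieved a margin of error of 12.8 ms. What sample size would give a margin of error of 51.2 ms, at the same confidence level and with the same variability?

Margin of error scales as 1/√n, so n₂ = n₁·(E₁/E₂)².
n₂ = 747 × (12.8/51.2)² = 747 × 0.0625 = 46.69
Round up: n₂ = 47.

47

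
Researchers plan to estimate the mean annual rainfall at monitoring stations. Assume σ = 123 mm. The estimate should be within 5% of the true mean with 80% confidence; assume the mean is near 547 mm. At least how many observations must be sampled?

34

For a mean, the margin of error is E = z·σ/√n, so n = (zσ/E)².
At 80% confidence, z = 1.282.
E = 5% of 547 = 27.35 mm.
n = (1.282 × 123 / 27.35)² = 33.24
Round up: n = 34.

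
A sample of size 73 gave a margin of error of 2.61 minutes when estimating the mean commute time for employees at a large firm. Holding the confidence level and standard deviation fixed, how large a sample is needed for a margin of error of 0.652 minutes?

n = 1170

Margin of error scales as 1/√n, so n₂ = n₁·(E₁/E₂)².
n₂ = 73 × (2.61/0.652)² = 73 × 16.02 = 1169.46
Round up: n₂ = 1170.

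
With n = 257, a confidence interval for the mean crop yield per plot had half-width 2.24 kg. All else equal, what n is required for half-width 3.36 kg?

Margin of error scales as 1/√n, so n₂ = n₁·(E₁/E₂)².
n₂ = 257 × (2.24/3.36)² = 257 × 0.4444 = 114.21
Round up: n₂ = 115.

n = 115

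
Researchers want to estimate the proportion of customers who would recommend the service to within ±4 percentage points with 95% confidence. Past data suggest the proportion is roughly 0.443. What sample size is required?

For a proportion with margin E = 0.04 at 95% confidence, z = 1.960.
n = p̂(1−p̂)(z/E)² = 0.443 × 0.557 × (1.960/0.04)² = 592.45
Round up: n = 593.

n = 593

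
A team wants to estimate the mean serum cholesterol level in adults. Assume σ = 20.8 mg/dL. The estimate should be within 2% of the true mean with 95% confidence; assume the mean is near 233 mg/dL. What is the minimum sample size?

For a mean, the margin of error is E = z·σ/√n, so n = (zσ/E)².
At 95% confidence, z = 1.960.
E = 2% of 233 = 4.66 mg/dL.
n = (1.960 × 20.8 / 4.66)² = 76.54
Round up: n = 77.

77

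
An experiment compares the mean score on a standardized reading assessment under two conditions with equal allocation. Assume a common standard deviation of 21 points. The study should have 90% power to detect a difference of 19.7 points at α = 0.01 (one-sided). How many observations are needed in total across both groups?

For two equal groups, n per group = 2·((z_α + z_β)·σ/δ)².
z_α = 2.326; z_β = 1.282 (power 90%).
n = 2 × (3.608 × 21 / 19.7)² = 2 × 14.79 = 29.58
Round up: n = 30 per group.
Total across both groups: 2 × 30 = 60.

60 total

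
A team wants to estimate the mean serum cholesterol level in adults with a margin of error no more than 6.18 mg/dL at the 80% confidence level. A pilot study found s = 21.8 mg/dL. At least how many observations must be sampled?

For a mean, the margin of error is E = z·σ/√n, so n = (zσ/E)².
At 80% confidence, z = 1.282.
n = (1.282 × 21.8 / 6.18)² = 20.45
Round up: n = 21.

21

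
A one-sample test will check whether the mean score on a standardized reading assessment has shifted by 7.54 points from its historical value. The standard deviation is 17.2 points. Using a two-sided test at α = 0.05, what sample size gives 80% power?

n = 41

For a one-sample z-test, n = ((z_{α/2} + z_β)·σ/δ)².
z_{α/2} = 1.960 (two-sided α = 0.05); z_β = 0.842 (power 80% → β = 0.2).
n = (2.802 × 17.2 / 7.54)² = 40.86
Round up: n = 41.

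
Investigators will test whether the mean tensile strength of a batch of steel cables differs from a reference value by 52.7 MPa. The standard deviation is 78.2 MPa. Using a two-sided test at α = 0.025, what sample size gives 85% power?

For a one-sample z-test, n = ((z_{α/2} + z_β)·σ/δ)².
z_{α/2} = 2.241 (two-sided α = 0.025); z_β = 1.036 (power 85% → β = 0.15).
n = (3.277 × 78.2 / 52.7)² = 23.65
Round up: n = 24.

24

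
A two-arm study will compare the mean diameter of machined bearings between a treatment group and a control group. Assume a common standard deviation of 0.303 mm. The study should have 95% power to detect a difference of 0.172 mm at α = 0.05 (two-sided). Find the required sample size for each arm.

For two equal groups, n per group = 2·((z_{α/2} + z_β)·σ/δ)².
z_{α/2} = 1.960; z_β = 1.645 (power 95%).
n = 2 × (3.605 × 0.303 / 0.172)² = 2 × 40.33 = 80.66
Round up: n = 81 per group.

81 per group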